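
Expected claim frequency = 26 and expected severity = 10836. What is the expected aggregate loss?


E[S] = E[N] * E[X]
= 26 * 10836
= 281736


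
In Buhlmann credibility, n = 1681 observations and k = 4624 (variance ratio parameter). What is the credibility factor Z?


Z = n / (n + k)
= 1681 / (1681 + 4624)
= 1681 / 6305
= 0.2666


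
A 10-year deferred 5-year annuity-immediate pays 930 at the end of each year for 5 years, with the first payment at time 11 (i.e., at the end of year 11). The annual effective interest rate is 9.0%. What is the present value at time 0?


PV at time 10 of the 5-year annuity-immediate:
a_n = 930 * (1-(1+0.09)^(-5))/0.09 = 3617.3757
Discount back 10 years to time 0:
PV = 3617.3757 * (1+0.09)^(-10)
= 3617.3757 * 0.422411
= 1528.0186


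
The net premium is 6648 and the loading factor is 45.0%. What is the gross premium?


Gross = net * (1 + loading)
= 6648 * (1 + 0.45)
= 6648 * 1.45
= 9639.6


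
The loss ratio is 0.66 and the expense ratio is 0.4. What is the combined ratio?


Combined ratio = loss ratio + expense ratio
= 0.66 + 0.4
= 1.06


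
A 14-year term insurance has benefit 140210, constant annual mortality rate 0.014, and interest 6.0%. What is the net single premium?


NSP = benefit * sum_{k=0}^{n-1} k_p_x * q * v^(k+1)
With constant q=0.014, v=0.943396
Sum = 0.1205
NSP = 140210 * 0.1205
= 16895.2469


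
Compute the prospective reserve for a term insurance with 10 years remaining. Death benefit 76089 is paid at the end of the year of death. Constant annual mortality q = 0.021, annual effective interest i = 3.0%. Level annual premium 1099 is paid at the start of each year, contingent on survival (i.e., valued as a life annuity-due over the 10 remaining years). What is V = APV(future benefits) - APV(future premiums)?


v = 1/(1+i) = 0.970874
APV(future benefits) per unit = sum_{k=0}^{9} k_p_x * q * v^(k+1) = 0.163963
APV(future benefits) = 76089 * 0.163963 = 12475.8025
Life annuity-due factor ä_{x:10} = sum_{k=0}^{9} k_p_x * v^k = 8.042009
APV(future premiums) = 1099 * 8.042009 = 8838.1677
V = 12475.8025 - 8838.1677
= 3637.6348


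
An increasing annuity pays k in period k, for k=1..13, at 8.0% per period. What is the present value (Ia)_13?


(Ia)_n = sum_{k=1}^{n} k * v^k, v = 1/(1+i)
v = 0.925926
Sum computed term by term:
(Ia)_13 = 46.9501


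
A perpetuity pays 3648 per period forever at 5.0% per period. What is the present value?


PV = PMT / i
= 3648 / 0.05
= 72960.0


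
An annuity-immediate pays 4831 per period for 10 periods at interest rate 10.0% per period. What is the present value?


PV = PMT * (1 - (1+i)^(-n)) / i
= 4831 * (1 - (1+0.1)^(-10)) / 0.1
= 4831 * (1 - 0.385543) / 0.1
= 4831 * 6.144567
= 29684.4037


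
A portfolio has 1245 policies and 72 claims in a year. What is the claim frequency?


frequency = claims / policies
= 72 / 1245
= 0.0578


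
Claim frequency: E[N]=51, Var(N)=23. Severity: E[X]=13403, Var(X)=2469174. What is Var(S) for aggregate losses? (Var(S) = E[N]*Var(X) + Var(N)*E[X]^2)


Var(S) = E[N]*Var(X) + Var(N)*E[X]^2
= 51*2469174 + 23*13403^2
= 125927874 + 4131729407
= 4.2577e+09


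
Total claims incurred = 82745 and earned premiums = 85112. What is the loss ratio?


Loss ratio = claims / premiums
= 82745 / 85112
= 0.9722


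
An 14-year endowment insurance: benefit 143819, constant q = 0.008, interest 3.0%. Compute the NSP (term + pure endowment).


Term component = 12389.5552
Pure endowment = 14_p_x * v^14 * benefit = 0.893642 * 0.661118 * 143819 = 84968.613
NSP = 97358.1682


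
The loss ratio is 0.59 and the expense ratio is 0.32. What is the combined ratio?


Combined ratio = loss ratio + expense ratio
= 0.59 + 0.32
= 0.91


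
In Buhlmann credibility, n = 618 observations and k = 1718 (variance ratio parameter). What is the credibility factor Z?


Z = n / (n + k)
= 618 / (618 + 1718)
= 618 / 2336
= 0.2646


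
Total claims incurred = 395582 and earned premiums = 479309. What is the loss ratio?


Loss ratio = claims / premiums
= 395582 / 479309
= 0.8253


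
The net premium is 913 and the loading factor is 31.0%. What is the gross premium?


Gross = net * (1 + loading)
= 913 * (1 + 0.31)
= 913 * 1.31
= 1196.03


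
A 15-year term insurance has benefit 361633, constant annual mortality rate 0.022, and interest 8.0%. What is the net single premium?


NSP = benefit * sum_{k=0}^{n-1} k_p_x * q * v^(k+1)
With constant q=0.022, v=0.925926
Sum = 0.166984
NSP = 361633 * 0.166984
= 60386.9348


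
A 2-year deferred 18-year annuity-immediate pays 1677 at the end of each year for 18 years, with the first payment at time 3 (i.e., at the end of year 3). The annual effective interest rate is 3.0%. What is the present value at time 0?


PV at time 2 of the 18-year annuity-immediate:
a_n = 1677 * (1-(1+0.03)^(-18))/0.03 = 23064.6414
Discount back 2 years to time 0:
PV = 23064.6414 * (1+0.03)^(-2)
= 23064.6414 * 0.942596
= 21740.6367


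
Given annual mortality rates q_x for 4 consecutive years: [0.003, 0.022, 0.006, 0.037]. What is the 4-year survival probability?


p_k = 1 - q_k for each year
Survival = product of (1 - q_k)
= 0.997 * 0.978 * 0.994 * 0.963
= 0.9334


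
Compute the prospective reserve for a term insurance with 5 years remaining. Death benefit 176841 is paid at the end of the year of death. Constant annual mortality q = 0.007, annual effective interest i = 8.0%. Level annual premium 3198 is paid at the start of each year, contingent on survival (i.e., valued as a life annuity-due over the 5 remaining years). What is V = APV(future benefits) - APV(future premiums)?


v = 1/(1+i) = 0.925926
APV(future benefits) per unit = sum_{k=0}^{4} k_p_x * q * v^(k+1) = 0.02759
APV(future benefits) = 176841 * 0.02759 = 4879.0684
Life annuity-due factor ä_{x:5} = sum_{k=0}^{4} k_p_x * v^k = 4.256765
APV(future premiums) = 3198 * 4.256765 = 13613.1339
V = 4879.0684 - 13613.1339
= -8734.0655


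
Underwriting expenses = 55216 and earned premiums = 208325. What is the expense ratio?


Expense ratio = expenses / premiums
= 55216 / 208325
= 0.265


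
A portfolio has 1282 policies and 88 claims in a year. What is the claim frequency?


frequency = claims / policies
= 88 / 1282
= 0.0686


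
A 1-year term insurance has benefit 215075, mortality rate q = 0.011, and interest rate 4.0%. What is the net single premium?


NSP = benefit * q * v
v = 1/(1+i) = 0.961538
NSP = 215075 * 0.011 * 0.961538
= 2274.8317


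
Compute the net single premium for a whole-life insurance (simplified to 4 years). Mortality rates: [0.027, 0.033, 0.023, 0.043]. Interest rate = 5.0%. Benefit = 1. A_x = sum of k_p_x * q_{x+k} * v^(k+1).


v = 0.952381
Year 0: k_p_x=1.0, q=0.027, term=0.025714
Year 1: k_p_x=0.973, q=0.033, term=0.029124
Year 2: k_p_x=0.940891, q=0.023, term=0.018694
Year 3: k_p_x=0.919251, q=0.043, term=0.03252
A_x = 0.1061


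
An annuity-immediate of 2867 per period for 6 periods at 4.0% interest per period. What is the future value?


FV = PMT * ((1+i)^n - 1) / i
= 2867 * ((1.04)^6 - 1) / 0.04
= 2867 * (1.265319 - 1) / 0.04
= 19016.7407


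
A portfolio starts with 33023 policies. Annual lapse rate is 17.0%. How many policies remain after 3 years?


remaining = initial * (1 - lapse)^years
= 33023 * (1 - 0.17)^3
= 33023 * 0.571787
= 18882.1221


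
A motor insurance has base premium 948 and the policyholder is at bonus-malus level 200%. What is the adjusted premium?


adjusted = base * BM_level / 100
= 948 * 200 / 100
= 948 * 2.0
= 1896.0


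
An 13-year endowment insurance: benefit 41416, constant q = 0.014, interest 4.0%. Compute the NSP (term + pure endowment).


Term component = 5368.7843
Pure endowment = 13_p_x * v^13 * benefit = 0.83253 * 0.600574 * 41416 = 20707.8321
NSP = 26076.6164


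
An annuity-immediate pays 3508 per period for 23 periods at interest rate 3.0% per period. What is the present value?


PV = PMT * (1 - (1+i)^(-n)) / i
= 3508 * (1 - (1+0.03)^(-23)) / 0.03
= 3508 * (1 - 0.506692) / 0.03
= 3508 * 16.443608
= 57684.1782


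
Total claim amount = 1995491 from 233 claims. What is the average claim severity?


severity = total / number
= 1995491 / 233
= 8564.3391


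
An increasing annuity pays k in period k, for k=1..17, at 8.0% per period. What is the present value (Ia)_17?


(Ia)_n = sum_{k=1}^{n} k * v^k, v = 1/(1+i)
v = 0.925926
Sum computed term by term:
(Ia)_17 = 65.71


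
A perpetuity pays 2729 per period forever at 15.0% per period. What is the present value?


PV = PMT / i
= 2729 / 0.15
= 18193.3333


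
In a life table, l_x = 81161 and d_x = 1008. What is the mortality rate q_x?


q_x = d_x / l_x
= 1008 / 81161
= 0.0124


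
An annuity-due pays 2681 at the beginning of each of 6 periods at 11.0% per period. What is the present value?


PV_due = PMT * (1-(1+i)^(-n))/i * (1+i)
PV_immediate = 11342.072
PV_due = 11342.072 * 1.11
= 12589.6999


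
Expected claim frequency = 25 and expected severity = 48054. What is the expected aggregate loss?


E[S] = E[N] * E[X]
= 25 * 48054
= 1.2014e+06


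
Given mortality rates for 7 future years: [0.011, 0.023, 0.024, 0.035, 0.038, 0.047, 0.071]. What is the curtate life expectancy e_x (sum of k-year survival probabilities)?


e_x = sum_{k=1}^{n} k_p_x
k_p_x values:
  1_p_x = 0.989
  2_p_x = 0.966253
  3_p_x = 0.943063
  4_p_x = 0.910056
  5_p_x = 0.875474
  6_p_x = 0.834326
  7_p_x = 0.775089
e_x = 6.2933


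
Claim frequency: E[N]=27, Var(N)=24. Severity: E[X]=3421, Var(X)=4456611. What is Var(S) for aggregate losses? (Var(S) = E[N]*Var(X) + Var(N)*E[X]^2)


Var(S) = E[N]*Var(X) + Var(N)*E[X]^2
= 27*4456611 + 24*3421^2
= 120328497 + 280877784
= 4.0121e+08


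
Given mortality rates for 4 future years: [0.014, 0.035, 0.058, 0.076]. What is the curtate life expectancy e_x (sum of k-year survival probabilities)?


e_x = sum_{k=1}^{n} k_p_x
k_p_x values:
  1_p_x = 0.986
  2_p_x = 0.95149
  3_p_x = 0.896304
  4_p_x = 0.828185
e_x = 3.662


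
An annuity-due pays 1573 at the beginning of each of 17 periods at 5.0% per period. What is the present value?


PV_due = PMT * (1-(1+i)^(-n))/i * (1+i)
PV_immediate = 17734.1062
PV_due = 17734.1062 * 1.05
= 18620.8115


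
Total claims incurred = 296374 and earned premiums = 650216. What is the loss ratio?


Loss ratio = claims / premiums
= 296374 / 650216
= 0.4558


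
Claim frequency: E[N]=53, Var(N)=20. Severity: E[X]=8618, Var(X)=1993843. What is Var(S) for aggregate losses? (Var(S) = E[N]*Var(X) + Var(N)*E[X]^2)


Var(S) = E[N]*Var(X) + Var(N)*E[X]^2
= 53*1993843 + 20*8618^2
= 105673679 + 1485398480
= 1.5911e+09


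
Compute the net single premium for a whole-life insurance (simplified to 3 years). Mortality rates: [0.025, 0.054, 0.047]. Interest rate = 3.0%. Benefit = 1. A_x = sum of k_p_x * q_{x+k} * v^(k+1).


v = 0.970874
Year 0: k_p_x=1.0, q=0.025, term=0.024272
Year 1: k_p_x=0.975, q=0.054, term=0.049628
Year 2: k_p_x=0.92235, q=0.047, term=0.039672
A_x = 0.1136


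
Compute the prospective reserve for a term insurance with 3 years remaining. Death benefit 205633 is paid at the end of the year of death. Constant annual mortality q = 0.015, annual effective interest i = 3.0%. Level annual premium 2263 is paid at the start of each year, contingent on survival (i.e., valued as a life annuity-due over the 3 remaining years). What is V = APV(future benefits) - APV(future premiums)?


v = 1/(1+i) = 0.970874
APV(future benefits) per unit = sum_{k=0}^{2} k_p_x * q * v^(k+1) = 0.041808
APV(future benefits) = 205633 * 0.041808 = 8597.1787
Life annuity-due factor ä_{x:3} = sum_{k=0}^{2} k_p_x * v^k = 2.870841
APV(future premiums) = 2263 * 2.870841 = 6496.7127
V = 8597.1787 - 6496.7127
= 2100.466


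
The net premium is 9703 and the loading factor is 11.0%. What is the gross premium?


Gross = net * (1 + loading)
= 9703 * (1 + 0.11)
= 9703 * 1.11
= 10770.33


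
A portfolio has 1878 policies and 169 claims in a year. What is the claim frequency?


frequency = claims / policies
= 169 / 1878
= 0.09


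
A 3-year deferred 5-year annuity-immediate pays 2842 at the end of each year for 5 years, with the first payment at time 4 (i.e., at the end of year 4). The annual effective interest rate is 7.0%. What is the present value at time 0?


PV at time 3 of the 5-year annuity-immediate:
a_n = 2842 * (1-(1+0.07)^(-5))/0.07 = 11652.7611
Discount back 3 years to time 0:
PV = 11652.7611 * (1+0.07)^(-3)
= 11652.7611 * 0.816298
= 9512.1242


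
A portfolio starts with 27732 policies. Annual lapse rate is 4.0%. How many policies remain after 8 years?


remaining = initial * (1 - lapse)^years
= 27732 * (1 - 0.04)^8
= 27732 * 0.72139
= 20005.5758


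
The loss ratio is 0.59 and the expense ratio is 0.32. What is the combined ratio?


Combined ratio = loss ratio + expense ratio
= 0.59 + 0.32
= 0.91


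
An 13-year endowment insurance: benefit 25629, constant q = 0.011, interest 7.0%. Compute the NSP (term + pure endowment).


Term component = 2229.6408
Pure endowment = 13_p_x * v^13 * benefit = 0.866068 * 0.414964 * 25629 = 9210.7362
NSP = 11440.3769


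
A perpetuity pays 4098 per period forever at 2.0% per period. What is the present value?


PV = PMT / i
= 4098 / 0.02
= 204900.0


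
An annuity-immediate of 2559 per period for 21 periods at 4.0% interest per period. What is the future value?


FV = PMT * ((1+i)^n - 1) / i
= 2559 * ((1.04)^21 - 1) / 0.04
= 2559 * (2.278768 - 1) / 0.04
= 81809.1872


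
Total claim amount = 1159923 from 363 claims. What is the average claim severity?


severity = total / number
= 1159923 / 363
= 3195.3802


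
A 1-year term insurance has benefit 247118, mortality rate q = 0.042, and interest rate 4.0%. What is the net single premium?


NSP = benefit * q * v
v = 1/(1+i) = 0.961538
NSP = 247118 * 0.042 * 0.961538
= 9979.7654


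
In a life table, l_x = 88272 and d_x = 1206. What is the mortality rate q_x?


q_x = d_x / l_x
= 1206 / 88272
= 0.0137


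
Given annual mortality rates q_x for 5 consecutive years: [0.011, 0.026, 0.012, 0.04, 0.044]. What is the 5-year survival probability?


p_k = 1 - q_k for each year
Survival = product of (1 - q_k)
= 0.989 * 0.974 * 0.988 * 0.96 * 0.956
= 0.8735


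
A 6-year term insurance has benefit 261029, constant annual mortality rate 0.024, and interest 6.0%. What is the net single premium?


NSP = benefit * sum_{k=0}^{n-1} k_p_x * q * v^(k+1)
With constant q=0.024, v=0.943396
Sum = 0.111616
NSP = 261029 * 0.111616
= 29134.8899


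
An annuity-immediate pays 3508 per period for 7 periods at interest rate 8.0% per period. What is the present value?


PV = PMT * (1 - (1+i)^(-n)) / i
= 3508 * (1 - (1+0.08)^(-7)) / 0.08
= 3508 * (1 - 0.58349) / 0.08
= 3508 * 5.20637
= 18263.9462


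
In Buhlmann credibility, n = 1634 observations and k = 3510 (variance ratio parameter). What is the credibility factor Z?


Z = n / (n + k)
= 1634 / (1634 + 3510)
= 1634 / 5144
= 0.3177


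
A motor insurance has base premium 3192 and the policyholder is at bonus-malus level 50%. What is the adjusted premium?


adjusted = base * BM_level / 100
= 3192 * 50 / 100
= 3192 * 0.5
= 1596.0


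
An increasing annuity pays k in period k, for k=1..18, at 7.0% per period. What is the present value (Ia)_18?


(Ia)_n = sum_{k=1}^{n} k * v^k, v = 1/(1+i)
v = 0.934579
Sum computed term by term:
(Ia)_18 = 77.681


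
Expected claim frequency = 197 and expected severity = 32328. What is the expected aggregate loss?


E[S] = E[N] * E[X]
= 197 * 32328
= 6.3686e+06


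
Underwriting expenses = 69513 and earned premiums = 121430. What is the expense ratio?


Expense ratio = expenses / premiums
= 69513 / 121430
= 0.5725


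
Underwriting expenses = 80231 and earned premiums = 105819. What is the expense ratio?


Expense ratio = expenses / premiums
= 80231 / 105819
= 0.7582


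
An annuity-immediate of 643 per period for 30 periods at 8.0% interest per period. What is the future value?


FV = PMT * ((1+i)^n - 1) / i
= 643 * ((1.08)^30 - 1) / 0.08
= 643 * (10.062657 - 1) / 0.08
= 72841.1047


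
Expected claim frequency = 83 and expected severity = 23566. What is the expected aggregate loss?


E[S] = E[N] * E[X]
= 83 * 23566
= 1.9560e+06


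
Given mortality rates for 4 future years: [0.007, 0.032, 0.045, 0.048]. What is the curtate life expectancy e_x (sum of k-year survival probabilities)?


e_x = sum_{k=1}^{n} k_p_x
k_p_x values:
  1_p_x = 0.993
  2_p_x = 0.961224
  3_p_x = 0.917969
  4_p_x = 0.873906
e_x = 3.7461


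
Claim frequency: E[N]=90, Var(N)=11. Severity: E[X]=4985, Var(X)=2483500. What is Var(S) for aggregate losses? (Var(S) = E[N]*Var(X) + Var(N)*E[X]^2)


Var(S) = E[N]*Var(X) + Var(N)*E[X]^2
= 90*2483500 + 11*4985^2
= 223515000 + 273352475
= 4.9687e+08


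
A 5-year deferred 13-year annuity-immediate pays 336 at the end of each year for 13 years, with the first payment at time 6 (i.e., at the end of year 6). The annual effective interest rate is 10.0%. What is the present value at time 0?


PV at time 5 of the 13-year annuity-immediate:
a_n = 336 * (1-(1+0.1)^(-13))/0.1 = 2386.7277
Discount back 5 years to time 0:
PV = 2386.7277 * (1+0.1)^(-5)
= 2386.7277 * 0.620921
= 1481.9701


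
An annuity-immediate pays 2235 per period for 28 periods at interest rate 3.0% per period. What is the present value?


PV = PMT * (1 - (1+i)^(-n)) / i
= 2235 * (1 - (1+0.03)^(-28)) / 0.03
= 2235 * (1 - 0.437077) / 0.03
= 2235 * 18.764108
= 41937.7819


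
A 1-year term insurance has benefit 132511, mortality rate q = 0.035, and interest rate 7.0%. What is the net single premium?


NSP = benefit * q * v
v = 1/(1+i) = 0.934579
NSP = 132511 * 0.035 * 0.934579
= 4334.472


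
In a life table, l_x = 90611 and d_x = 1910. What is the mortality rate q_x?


q_x = d_x / l_x
= 1910 / 90611
= 0.0211


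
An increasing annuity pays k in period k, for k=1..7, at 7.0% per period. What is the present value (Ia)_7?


(Ia)_n = sum_{k=1}^{n} k * v^k, v = 1/(1+i)
v = 0.934579
Sum computed term by term:
(Ia)_7 = 20.1042


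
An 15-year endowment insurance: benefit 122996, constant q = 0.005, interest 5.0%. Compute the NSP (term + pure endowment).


Term component = 6192.5519
Pure endowment = 15_p_x * v^15 * benefit = 0.927569 * 0.481017 * 122996 = 54877.9289
NSP = 61070.4808


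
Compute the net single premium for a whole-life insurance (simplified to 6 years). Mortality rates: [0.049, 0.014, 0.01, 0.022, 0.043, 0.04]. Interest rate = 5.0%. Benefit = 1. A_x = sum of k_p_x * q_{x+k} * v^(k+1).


v = 0.952381
Year 0: k_p_x=1.0, q=0.049, term=0.046667
Year 1: k_p_x=0.951, q=0.014, term=0.012076
Year 2: k_p_x=0.937686, q=0.01, term=0.0081
Year 3: k_p_x=0.928309, q=0.022, term=0.016802
Year 4: k_p_x=0.907886, q=0.043, term=0.030588
Year 5: k_p_x=0.868847, q=0.04, term=0.025934
A_x = 0.1402


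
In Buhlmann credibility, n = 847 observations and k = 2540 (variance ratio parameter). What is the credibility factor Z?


Z = n / (n + k)
= 847 / (847 + 2540)
= 847 / 3387
= 0.2501


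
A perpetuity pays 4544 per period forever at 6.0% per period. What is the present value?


PV = PMT / i
= 4544 / 0.06
= 75733.3333


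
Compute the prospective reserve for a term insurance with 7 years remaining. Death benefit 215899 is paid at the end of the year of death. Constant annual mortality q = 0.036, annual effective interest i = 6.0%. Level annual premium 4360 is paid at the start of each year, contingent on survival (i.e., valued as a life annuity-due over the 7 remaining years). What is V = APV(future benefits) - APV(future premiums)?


v = 1/(1+i) = 0.943396
APV(future benefits) per unit = sum_{k=0}^{6} k_p_x * q * v^(k+1) = 0.182057
APV(future benefits) = 215899 * 0.182057 = 39305.8838
Life annuity-due factor ä_{x:7} = sum_{k=0}^{6} k_p_x * v^k = 5.360562
APV(future premiums) = 4360 * 5.360562 = 23372.0491
V = 39305.8838 - 23372.0491
= 15933.8348


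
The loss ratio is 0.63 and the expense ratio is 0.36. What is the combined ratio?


Combined ratio = loss ratio + expense ratio
= 0.63 + 0.36
= 0.99


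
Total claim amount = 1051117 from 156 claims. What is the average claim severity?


severity = total / number
= 1051117 / 156
= 6737.9295


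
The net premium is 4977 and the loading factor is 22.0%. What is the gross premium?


Gross = net * (1 + loading)
= 4977 * (1 + 0.22)
= 4977 * 1.22
= 6071.94


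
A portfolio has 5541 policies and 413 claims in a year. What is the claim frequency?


frequency = claims / policies
= 413 / 5541
= 0.0745


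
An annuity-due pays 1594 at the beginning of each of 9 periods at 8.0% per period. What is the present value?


PV_due = PMT * (1-(1+i)^(-n))/i * (1+i)
PV_immediate = 9957.5393
PV_due = 9957.5393 * 1.08
= 10754.1425


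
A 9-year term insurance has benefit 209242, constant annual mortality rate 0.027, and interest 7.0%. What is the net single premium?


NSP = benefit * sum_{k=0}^{n-1} k_p_x * q * v^(k+1)
With constant q=0.027, v=0.934579
Sum = 0.160005
NSP = 209242 * 0.160005
= 33479.6643


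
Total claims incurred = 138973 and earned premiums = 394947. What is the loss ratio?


Loss ratio = claims / premiums
= 138973 / 394947
= 0.3519


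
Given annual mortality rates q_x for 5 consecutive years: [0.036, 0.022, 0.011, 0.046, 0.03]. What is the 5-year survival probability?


p_k = 1 - q_k for each year
Survival = product of (1 - q_k)
= 0.964 * 0.978 * 0.989 * 0.954 * 0.97
= 0.8628


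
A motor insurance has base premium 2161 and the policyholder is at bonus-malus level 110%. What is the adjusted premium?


adjusted = base * BM_level / 100
= 2161 * 110 / 100
= 2161 * 1.1
= 2377.1


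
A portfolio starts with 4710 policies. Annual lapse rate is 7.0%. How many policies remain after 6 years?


remaining = initial * (1 - lapse)^years
= 4710 * (1 - 0.07)^6
= 4710 * 0.64699
= 3047.3238


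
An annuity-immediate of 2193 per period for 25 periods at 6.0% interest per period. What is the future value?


FV = PMT * ((1+i)^n - 1) / i
= 2193 * ((1.06)^25 - 1) / 0.06
= 2193 * (4.291871 - 1) / 0.06
= 120317.8748


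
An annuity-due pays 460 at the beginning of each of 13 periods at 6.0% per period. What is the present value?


PV_due = PMT * (1-(1+i)^(-n))/i * (1+i)
PV_immediate = 4072.2342
PV_due = 4072.2342 * 1.06
= 4316.5682


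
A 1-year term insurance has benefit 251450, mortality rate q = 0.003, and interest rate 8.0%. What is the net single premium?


NSP = benefit * q * v
v = 1/(1+i) = 0.925926
NSP = 251450 * 0.003 * 0.925926
= 698.4722


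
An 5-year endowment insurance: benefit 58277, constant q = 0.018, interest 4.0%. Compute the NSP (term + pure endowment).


Term component = 4511.1967
Pure endowment = 5_p_x * v^5 * benefit = 0.913182 * 0.821927 * 58277 = 43740.9216
NSP = 48252.1184


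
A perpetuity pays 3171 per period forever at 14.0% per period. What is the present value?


PV = PMT / i
= 3171 / 0.14
= 22650.0


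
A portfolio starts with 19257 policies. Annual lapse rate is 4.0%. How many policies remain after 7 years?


remaining = initial * (1 - lapse)^years
= 19257 * (1 - 0.04)^7
= 19257 * 0.751447
= 14470.6241


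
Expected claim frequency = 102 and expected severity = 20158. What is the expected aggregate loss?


E[S] = E[N] * E[X]
= 102 * 20158
= 2.0561e+06


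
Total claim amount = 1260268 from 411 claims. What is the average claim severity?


severity = total / number
= 1260268 / 411
= 3066.3455


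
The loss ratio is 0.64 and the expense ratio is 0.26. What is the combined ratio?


Combined ratio = loss ratio + expense ratio
= 0.64 + 0.26
= 0.9


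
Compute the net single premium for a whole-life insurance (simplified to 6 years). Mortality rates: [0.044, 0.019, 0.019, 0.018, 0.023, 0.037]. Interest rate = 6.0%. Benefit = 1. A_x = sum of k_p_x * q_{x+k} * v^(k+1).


v = 0.943396
Year 0: k_p_x=1.0, q=0.044, term=0.041509
Year 1: k_p_x=0.956, q=0.019, term=0.016166
Year 2: k_p_x=0.937836, q=0.019, term=0.014961
Year 3: k_p_x=0.920017, q=0.018, term=0.013117
Year 4: k_p_x=0.903457, q=0.023, term=0.015528
Year 5: k_p_x=0.882677, q=0.037, term=0.023023
A_x = 0.1243


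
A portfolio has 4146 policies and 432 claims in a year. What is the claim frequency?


frequency = claims / policies
= 432 / 4146
= 0.1042


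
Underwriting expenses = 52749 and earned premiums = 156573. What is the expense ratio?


Expense ratio = expenses / premiums
= 52749 / 156573
= 0.3369


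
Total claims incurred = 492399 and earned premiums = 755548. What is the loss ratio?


Loss ratio = claims / premiums
= 492399 / 755548
= 0.6517


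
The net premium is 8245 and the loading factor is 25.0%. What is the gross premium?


Gross = net * (1 + loading)
= 8245 * (1 + 0.25)
= 8245 * 1.25
= 10306.25


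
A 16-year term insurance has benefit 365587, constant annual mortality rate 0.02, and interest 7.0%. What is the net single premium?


NSP = benefit * sum_{k=0}^{n-1} k_p_x * q * v^(k+1)
With constant q=0.02, v=0.934579
Sum = 0.167739
NSP = 365587 * 0.167739
= 61323.1304


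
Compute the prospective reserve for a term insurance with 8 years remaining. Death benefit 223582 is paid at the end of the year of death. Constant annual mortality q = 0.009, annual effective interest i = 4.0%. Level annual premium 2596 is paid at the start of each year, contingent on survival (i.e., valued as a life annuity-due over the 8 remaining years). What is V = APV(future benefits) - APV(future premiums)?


v = 1/(1+i) = 0.961538
APV(future benefits) per unit = sum_{k=0}^{7} k_p_x * q * v^(k+1) = 0.058829
APV(future benefits) = 223582 * 0.058829 = 13153.1284
Life annuity-due factor ä_{x:8} = sum_{k=0}^{7} k_p_x * v^k = 6.79803
APV(future premiums) = 2596 * 6.79803 = 17647.6849
V = 13153.1284 - 17647.6849
= -4494.5565


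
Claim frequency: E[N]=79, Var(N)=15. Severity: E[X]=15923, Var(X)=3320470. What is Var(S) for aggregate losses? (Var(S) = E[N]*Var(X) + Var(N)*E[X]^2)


Var(S) = E[N]*Var(X) + Var(N)*E[X]^2
= 79*3320470 + 15*15923^2
= 262317130 + 3803128935
= 4.0654e+09


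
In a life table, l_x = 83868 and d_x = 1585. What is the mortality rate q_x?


q_x = d_x / l_x
= 1585 / 83868
= 0.0189


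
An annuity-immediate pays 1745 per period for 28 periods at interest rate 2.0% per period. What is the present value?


PV = PMT * (1 - (1+i)^(-n)) / i
= 1745 * (1 - (1+0.02)^(-28)) / 0.02
= 1745 * (1 - 0.574375) / 0.02
= 1745 * 21.281272
= 37135.8203


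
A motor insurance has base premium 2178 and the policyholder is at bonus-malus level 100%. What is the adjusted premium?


adjusted = base * BM_level / 100
= 2178 * 100 / 100
= 2178 * 1.0
= 2178.0


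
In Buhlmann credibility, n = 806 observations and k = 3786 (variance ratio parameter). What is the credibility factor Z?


Z = n / (n + k)
= 806 / (806 + 3786)
= 806 / 4592
= 0.1755


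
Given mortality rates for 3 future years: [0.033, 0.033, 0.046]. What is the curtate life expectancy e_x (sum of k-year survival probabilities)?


e_x = sum_{k=1}^{n} k_p_x
k_p_x values:
  1_p_x = 0.967
  2_p_x = 0.935089
  3_p_x = 0.892075
e_x = 2.7942


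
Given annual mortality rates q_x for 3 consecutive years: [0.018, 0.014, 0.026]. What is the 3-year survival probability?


p_k = 1 - q_k for each year
Survival = product of (1 - q_k)
= 0.982 * 0.986 * 0.974
= 0.9431


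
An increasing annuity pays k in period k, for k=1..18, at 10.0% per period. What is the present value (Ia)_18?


(Ia)_n = sum_{k=1}^{n} k * v^k, v = 1/(1+i)
v = 0.909091
Sum computed term by term:
(Ia)_18 = 57.841


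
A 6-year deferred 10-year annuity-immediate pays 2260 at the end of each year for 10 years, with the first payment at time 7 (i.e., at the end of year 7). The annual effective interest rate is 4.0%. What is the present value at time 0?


PV at time 6 of the 10-year annuity-immediate:
a_n = 2260 * (1-(1+0.04)^(-10))/0.04 = 18330.6245
Discount back 6 years to time 0:
PV = 18330.6245 * (1+0.04)^(-6)
= 18330.6245 * 0.790315
= 14486.9588


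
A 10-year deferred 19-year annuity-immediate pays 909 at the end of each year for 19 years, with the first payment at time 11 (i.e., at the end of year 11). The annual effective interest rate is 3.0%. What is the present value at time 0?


PV at time 10 of the 19-year annuity-immediate:
a_n = 909 * (1-(1+0.03)^(-19))/0.03 = 13020.3334
Discount back 10 years to time 0:
PV = 13020.3334 * (1+0.03)^(-10)
= 13020.3334 * 0.744094
= 9688.3508


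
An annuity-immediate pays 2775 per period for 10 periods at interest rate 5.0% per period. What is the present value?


PV = PMT * (1 - (1+i)^(-n)) / i
= 2775 * (1 - (1+0.05)^(-10)) / 0.05
= 2775 * (1 - 0.613913) / 0.05
= 2775 * 7.721735
= 21427.8144


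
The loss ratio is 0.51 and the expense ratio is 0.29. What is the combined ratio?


Combined ratio = loss ratio + expense ratio
= 0.51 + 0.29
= 0.8


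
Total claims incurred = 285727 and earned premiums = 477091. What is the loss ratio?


Loss ratio = claims / premiums
= 285727 / 477091
= 0.5989


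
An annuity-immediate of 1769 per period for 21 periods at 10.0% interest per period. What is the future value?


FV = PMT * ((1+i)^n - 1) / i
= 1769 * ((1.1)^21 - 1) / 0.1
= 1769 * (7.40025 - 1) / 0.1
= 113220.4215


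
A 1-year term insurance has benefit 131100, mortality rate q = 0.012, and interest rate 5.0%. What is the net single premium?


NSP = benefit * q * v
v = 1/(1+i) = 0.952381
NSP = 131100 * 0.012 * 0.952381
= 1498.2857


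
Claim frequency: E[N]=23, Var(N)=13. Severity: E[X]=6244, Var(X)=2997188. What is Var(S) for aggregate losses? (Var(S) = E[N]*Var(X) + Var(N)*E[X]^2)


Var(S) = E[N]*Var(X) + Var(N)*E[X]^2
= 23*2997188 + 13*6244^2
= 68935324 + 506837968
= 5.7577e+08


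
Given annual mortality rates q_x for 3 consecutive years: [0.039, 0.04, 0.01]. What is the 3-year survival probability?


p_k = 1 - q_k for each year
Survival = product of (1 - q_k)
= 0.961 * 0.96 * 0.99
= 0.9133


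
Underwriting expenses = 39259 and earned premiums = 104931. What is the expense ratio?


Expense ratio = expenses / premiums
= 39259 / 104931
= 0.3741


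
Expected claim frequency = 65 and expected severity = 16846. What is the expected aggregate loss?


E[S] = E[N] * E[X]
= 65 * 16846
= 1.0950e+06


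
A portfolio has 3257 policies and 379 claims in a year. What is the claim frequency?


frequency = claims / policies
= 379 / 3257
= 0.1164


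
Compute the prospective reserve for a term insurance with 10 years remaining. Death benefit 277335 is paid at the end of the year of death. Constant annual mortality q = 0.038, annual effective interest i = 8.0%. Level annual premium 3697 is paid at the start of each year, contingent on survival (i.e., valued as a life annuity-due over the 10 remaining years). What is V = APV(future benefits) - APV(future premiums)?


v = 1/(1+i) = 0.925926
APV(future benefits) per unit = sum_{k=0}^{9} k_p_x * q * v^(k+1) = 0.220779
APV(future benefits) = 277335 * 0.220779 = 61229.8272
Life annuity-due factor ä_{x:10} = sum_{k=0}^{9} k_p_x * v^k = 6.27478
APV(future premiums) = 3697 * 6.27478 = 23197.8621
V = 61229.8272 - 23197.8621
= 38031.9651


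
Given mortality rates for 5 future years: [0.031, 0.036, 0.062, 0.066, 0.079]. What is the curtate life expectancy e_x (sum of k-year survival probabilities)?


e_x = sum_{k=1}^{n} k_p_x
k_p_x values:
  1_p_x = 0.969
  2_p_x = 0.934116
  3_p_x = 0.876201
  4_p_x = 0.818372
  5_p_x = 0.75372
e_x = 4.3514


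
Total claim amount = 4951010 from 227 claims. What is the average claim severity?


severity = total / number
= 4951010 / 227
= 21810.6167


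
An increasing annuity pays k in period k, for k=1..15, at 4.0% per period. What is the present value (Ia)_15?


(Ia)_n = sum_{k=1}^{n} k * v^k, v = 1/(1+i)
v = 0.961538
Sum computed term by term:
(Ia)_15 = 80.8539


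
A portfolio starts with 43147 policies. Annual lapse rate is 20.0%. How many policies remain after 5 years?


remaining = initial * (1 - lapse)^years
= 43147 * (1 - 0.2)^5
= 43147 * 0.32768
= 14138.409


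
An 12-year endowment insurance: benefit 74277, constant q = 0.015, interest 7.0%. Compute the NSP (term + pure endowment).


Term component = 8253.076
Pure endowment = 12_p_x * v^12 * benefit = 0.834132 * 0.444012 * 74277 = 27509.5691
NSP = 35762.6452


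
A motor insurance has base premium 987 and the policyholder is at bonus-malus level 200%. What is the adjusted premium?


adjusted = base * BM_level / 100
= 987 * 200 / 100
= 987 * 2.0
= 1974.0


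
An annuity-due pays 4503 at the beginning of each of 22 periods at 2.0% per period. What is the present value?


PV_due = PMT * (1-(1+i)^(-n))/i * (1+i)
PV_immediate = 79514.191
PV_due = 79514.191 * 1.02
= 81104.4749


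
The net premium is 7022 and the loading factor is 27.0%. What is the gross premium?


Gross = net * (1 + loading)
= 7022 * (1 + 0.27)
= 7022 * 1.27
= 8917.94


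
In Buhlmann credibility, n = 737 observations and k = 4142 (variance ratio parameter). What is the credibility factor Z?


Z = n / (n + k)
= 737 / (737 + 4142)
= 737 / 4879
= 0.1511


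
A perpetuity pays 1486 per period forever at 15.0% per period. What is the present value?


PV = PMT / i
= 1486 / 0.15
= 9906.6667


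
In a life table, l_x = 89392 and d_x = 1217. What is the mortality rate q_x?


q_x = d_x / l_x
= 1217 / 89392
= 0.0136


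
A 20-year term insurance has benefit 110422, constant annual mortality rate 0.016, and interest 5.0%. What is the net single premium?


NSP = benefit * sum_{k=0}^{n-1} k_p_x * q * v^(k+1)
With constant q=0.016, v=0.952381
Sum = 0.17625
NSP = 110422 * 0.17625
= 19461.8261


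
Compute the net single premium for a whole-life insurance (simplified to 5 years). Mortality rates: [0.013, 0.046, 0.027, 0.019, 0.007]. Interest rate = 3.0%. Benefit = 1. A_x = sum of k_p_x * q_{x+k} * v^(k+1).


v = 0.970874
Year 0: k_p_x=1.0, q=0.013, term=0.012621
Year 1: k_p_x=0.987, q=0.046, term=0.042796
Year 2: k_p_x=0.941598, q=0.027, term=0.023266
Year 3: k_p_x=0.916175, q=0.019, term=0.015466
Year 4: k_p_x=0.898768, q=0.007, term=0.005427
A_x = 0.0996


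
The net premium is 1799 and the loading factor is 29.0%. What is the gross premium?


Gross = net * (1 + loading)
= 1799 * (1 + 0.29)
= 1799 * 1.29
= 2320.71


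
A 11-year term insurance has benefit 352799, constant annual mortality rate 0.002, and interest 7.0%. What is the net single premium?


NSP = benefit * sum_{k=0}^{n-1} k_p_x * q * v^(k+1)
With constant q=0.002, v=0.934579
Sum = 0.014868
NSP = 352799 * 0.014868
= 5245.4876


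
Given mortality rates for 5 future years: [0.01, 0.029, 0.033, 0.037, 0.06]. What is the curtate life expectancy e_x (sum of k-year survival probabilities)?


e_x = sum_{k=1}^{n} k_p_x
k_p_x values:
  1_p_x = 0.99
  2_p_x = 0.96129
  3_p_x = 0.929567
  4_p_x = 0.895173
  5_p_x = 0.841463
e_x = 4.6175


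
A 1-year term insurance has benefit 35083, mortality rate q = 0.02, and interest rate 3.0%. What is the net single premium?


NSP = benefit * q * v
v = 1/(1+i) = 0.970874
NSP = 35083 * 0.02 * 0.970874
= 681.2233


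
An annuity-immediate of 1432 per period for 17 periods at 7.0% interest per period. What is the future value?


FV = PMT * ((1+i)^n - 1) / i
= 1432 * ((1.07)^17 - 1) / 0.07
= 1432 * (3.158815 - 1) / 0.07
= 44163.1912


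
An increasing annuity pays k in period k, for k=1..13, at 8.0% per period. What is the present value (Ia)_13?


(Ia)_n = sum_{k=1}^{n} k * v^k, v = 1/(1+i)
v = 0.925926
Sum computed term by term:
(Ia)_13 = 46.9501


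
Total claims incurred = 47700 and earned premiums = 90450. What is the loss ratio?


Loss ratio = claims / premiums
= 47700 / 90450
= 0.5274


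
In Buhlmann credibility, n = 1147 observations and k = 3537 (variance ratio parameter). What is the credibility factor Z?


Z = n / (n + k)
= 1147 / (1147 + 3537)
= 1147 / 4684
= 0.2449


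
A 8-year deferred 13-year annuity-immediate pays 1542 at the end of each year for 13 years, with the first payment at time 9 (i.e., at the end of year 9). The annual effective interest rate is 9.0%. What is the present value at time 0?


PV at time 8 of the 13-year annuity-immediate:
a_n = 1542 * (1-(1+0.09)^(-13))/0.09 = 11544.8059
Discount back 8 years to time 0:
PV = 11544.8059 * (1+0.09)^(-8)
= 11544.8059 * 0.501866
= 5793.9488


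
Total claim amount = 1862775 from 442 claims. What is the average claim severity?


severity = total / number
= 1862775 / 442
= 4214.4231


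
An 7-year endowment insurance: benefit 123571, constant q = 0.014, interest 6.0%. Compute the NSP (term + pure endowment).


Term component = 9291.5662
Pure endowment = 7_p_x * v^7 * benefit = 0.906021 * 0.665057 * 123571 = 74458.4359
NSP = 83750.0021


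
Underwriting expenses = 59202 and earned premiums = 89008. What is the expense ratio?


Expense ratio = expenses / premiums
= 59202 / 89008
= 0.6651


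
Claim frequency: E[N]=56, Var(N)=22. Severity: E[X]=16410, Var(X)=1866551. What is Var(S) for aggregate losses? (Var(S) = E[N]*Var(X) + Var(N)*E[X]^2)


Var(S) = E[N]*Var(X) + Var(N)*E[X]^2
= 56*1866551 + 22*16410^2
= 104526856 + 5924338200
= 6.0289e+09


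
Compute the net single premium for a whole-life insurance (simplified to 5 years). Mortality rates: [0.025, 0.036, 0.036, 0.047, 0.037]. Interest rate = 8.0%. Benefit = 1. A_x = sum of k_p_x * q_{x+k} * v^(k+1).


v = 0.925926
Year 0: k_p_x=1.0, q=0.025, term=0.023148
Year 1: k_p_x=0.975, q=0.036, term=0.030093
Year 2: k_p_x=0.9399, q=0.036, term=0.02686
Year 3: k_p_x=0.906064, q=0.047, term=0.031301
Year 4: k_p_x=0.863479, q=0.037, term=0.021744
A_x = 0.1331


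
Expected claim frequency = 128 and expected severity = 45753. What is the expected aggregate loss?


E[S] = E[N] * E[X]
= 128 * 45753
= 5.8564e+06


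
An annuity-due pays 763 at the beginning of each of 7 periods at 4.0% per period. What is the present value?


PV_due = PMT * (1-(1+i)^(-n))/i * (1+i)
PV_immediate = 4579.5677
PV_due = 4579.5677 * 1.04
= 4762.7504


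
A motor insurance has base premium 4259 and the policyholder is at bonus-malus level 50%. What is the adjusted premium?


adjusted = base * BM_level / 100
= 4259 * 50 / 100
= 4259 * 0.5
= 2129.5


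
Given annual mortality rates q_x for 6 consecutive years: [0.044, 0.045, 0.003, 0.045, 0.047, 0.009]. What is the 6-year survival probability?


p_k = 1 - q_k for each year
Survival = product of (1 - q_k)
= 0.956 * 0.955 * 0.997 * 0.955 * 0.953 * 0.991
= 0.821


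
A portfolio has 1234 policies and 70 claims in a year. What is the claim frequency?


frequency = claims / policies
= 70 / 1234
= 0.0567


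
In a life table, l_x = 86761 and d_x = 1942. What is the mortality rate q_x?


q_x = d_x / l_x
= 1942 / 86761
= 0.0224


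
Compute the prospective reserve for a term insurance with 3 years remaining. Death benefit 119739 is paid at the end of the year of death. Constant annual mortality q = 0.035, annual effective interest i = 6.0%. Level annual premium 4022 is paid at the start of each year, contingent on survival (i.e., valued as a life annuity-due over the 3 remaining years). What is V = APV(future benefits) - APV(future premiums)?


v = 1/(1+i) = 0.943396
APV(future benefits) per unit = sum_{k=0}^{2} k_p_x * q * v^(k+1) = 0.090444
APV(future benefits) = 119739 * 0.090444 = 10829.6866
Life annuity-due factor ä_{x:3} = sum_{k=0}^{2} k_p_x * v^k = 2.739164
APV(future premiums) = 4022 * 2.739164 = 11016.9188
V = 10829.6866 - 11016.9188
= -187.2322
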